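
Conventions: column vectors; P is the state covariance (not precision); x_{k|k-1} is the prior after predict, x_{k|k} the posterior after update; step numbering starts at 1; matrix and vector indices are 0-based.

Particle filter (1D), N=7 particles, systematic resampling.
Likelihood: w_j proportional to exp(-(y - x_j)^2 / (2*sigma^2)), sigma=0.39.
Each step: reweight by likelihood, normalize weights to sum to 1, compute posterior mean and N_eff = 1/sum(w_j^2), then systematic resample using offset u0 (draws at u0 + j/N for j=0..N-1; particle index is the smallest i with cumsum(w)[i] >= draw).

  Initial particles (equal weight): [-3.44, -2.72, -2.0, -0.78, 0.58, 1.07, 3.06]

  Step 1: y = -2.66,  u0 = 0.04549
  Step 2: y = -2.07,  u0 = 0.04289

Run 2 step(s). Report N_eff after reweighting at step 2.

N_eff = 3.8976

step 1: w=[0.0993, 0.7254, 0.1753, 0.0000, 0.0000, 0.0000, 0.0000]  mean=-2.6653  Neff=1.7645  idx=[0, 1, 1, 1, 1, 1, 2]
step 2: w=[0.0009, 0.1117, 0.1117, 0.1117, 0.1117, 0.1117, 0.4407]  mean=-2.4034  Neff=3.8976  idx=[1, 2, 3, 5, 6, 6, 6]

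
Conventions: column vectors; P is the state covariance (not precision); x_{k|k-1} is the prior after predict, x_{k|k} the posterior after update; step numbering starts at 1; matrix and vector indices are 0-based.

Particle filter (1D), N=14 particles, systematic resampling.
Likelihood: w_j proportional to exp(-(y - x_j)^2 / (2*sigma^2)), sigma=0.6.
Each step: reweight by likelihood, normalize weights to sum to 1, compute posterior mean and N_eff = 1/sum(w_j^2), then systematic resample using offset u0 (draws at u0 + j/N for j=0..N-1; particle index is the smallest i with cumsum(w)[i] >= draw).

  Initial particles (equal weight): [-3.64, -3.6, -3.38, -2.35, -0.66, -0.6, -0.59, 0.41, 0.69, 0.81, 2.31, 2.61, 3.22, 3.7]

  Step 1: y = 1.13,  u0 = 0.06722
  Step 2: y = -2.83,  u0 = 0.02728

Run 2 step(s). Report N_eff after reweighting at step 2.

N_eff = 3.8193

step 1: w=[0.0000, 0.0000, 0.0000, 0.0000, 0.0050, 0.0066, 0.0070, 0.2065, 0.3243, 0.3680, 0.0613, 0.0203, 0.0010, 0.0000]  mean=0.7930  Neff=3.4779  idx=[7, 7, 7, 8, 8, 8, 8, 9, 9, 9, 9, 9, 10, 11]
step 2: w=[0.2943, 0.2943, 0.2943, 0.0212, 0.0212, 0.0212, 0.0212, 0.0064, 0.0064, 0.0064, 0.0064, 0.0064, 0.0000, 0.0000]  mean=0.4467  Neff=3.8193  idx=[0, 0, 0, 0, 1, 1, 1, 1, 2, 2, 2, 2, 3, 6]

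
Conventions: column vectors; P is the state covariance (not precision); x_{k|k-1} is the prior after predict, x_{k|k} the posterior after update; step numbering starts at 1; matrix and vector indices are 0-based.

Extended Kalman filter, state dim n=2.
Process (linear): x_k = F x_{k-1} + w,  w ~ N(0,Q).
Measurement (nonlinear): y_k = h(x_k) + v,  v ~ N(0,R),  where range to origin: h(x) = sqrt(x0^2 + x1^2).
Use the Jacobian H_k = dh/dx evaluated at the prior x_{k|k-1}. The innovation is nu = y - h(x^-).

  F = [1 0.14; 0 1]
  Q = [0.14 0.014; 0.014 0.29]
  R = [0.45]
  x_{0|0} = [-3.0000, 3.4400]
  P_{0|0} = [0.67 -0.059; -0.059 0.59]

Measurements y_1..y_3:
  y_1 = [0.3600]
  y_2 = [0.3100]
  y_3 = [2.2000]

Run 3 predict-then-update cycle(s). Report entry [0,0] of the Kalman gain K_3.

step 1: x^-=[-2.5184, 3.4400]  P^-=[0.8050 0.0376; 0.0376 0.8800]  H_jac=[-0.5907 0.8069]  S=[1.2680]  K=[-0.3511; 0.5425]  nu=[-3.9033]  x^+=[-1.1479, 1.3226]  P^+=[0.6487 0.2791; 0.2791 0.5069]
step 2: x^-=[-0.9627, 1.3226]  P^-=[0.8768 0.3641; 0.3641 0.7969]  H_jac=[-0.5885 0.8085]  S=[0.9281]  K=[-0.2388; 0.4633]  nu=[-1.3259]  x^+=[-0.6461, 0.7083]  P^+=[0.8239 0.4668; 0.4668 0.5976]
step 3: x^-=[-0.5469, 0.7083]  P^-=[1.1063 0.5644; 0.5644 0.8876]  H_jac=[-0.6112 0.7915]  S=[0.8732]  K=[-0.2626; 0.4095]  nu=[1.3051]  x^+=[-0.8897, 1.2428]  P^+=[1.0460 0.6584; 0.6584 0.7412]

K[0,0] = -0.2626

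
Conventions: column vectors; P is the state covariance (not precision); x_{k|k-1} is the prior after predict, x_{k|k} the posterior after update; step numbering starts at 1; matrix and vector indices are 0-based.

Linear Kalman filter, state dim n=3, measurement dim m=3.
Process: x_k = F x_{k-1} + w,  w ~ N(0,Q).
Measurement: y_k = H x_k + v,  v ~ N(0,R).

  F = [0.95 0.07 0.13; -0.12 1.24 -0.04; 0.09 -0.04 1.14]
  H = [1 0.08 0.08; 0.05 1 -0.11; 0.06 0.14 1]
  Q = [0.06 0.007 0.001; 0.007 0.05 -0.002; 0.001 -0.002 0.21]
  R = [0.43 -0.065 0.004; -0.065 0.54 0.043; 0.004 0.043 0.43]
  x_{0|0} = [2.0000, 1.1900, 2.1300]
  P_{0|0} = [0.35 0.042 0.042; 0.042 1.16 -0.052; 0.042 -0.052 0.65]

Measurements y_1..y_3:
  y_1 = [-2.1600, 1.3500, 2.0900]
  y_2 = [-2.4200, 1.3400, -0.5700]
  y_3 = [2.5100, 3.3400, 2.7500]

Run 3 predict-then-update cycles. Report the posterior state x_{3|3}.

x_post = [0.3601, 2.5820, 1.4116]

step 1: x^-=[2.2602, 1.1504, 2.5606]  P^-=[0.4076 0.1030 0.1648; 0.1030 1.8328 -0.1676; 0.1648 -0.1676 1.0725]  S=[0.8969 0.1666 0.3000; 0.1666 2.4321 0.0319; 0.3000 0.0319 1.5145]  K=[0.4620 0.0111 0.0427; 0.1151 0.7551 0.0242; 0.0570 -0.1270 0.6906]  nu=[-4.7171, 0.3683, -0.7673]  x^+=[0.0524, 0.8671, 1.7149]  P^+=[0.1995 -0.0307 0.0130; -0.0307 0.4016 -0.0111; 0.0130 -0.0111 0.2925]
step 2: x^-=[0.3334, 1.0003, 1.9250]  P^-=[0.2459 -0.0208 0.0747; -0.0208 0.6812 -0.0585; 0.0747 -0.0585 0.5963]  S=[0.6919 -0.0364 0.1408; -0.0364 1.2390 0.0178; 0.1408 0.0178 1.0328]  K=[0.3542 -0.0036 0.0356; 0.0680 0.5559 0.0157; 0.0489 -0.1038 0.5689]  nu=[-2.9874, 0.5347, -2.6550]  x^+=[-0.8211, 1.0529, 0.2129]  P^+=[0.1541 -0.0299 0.0115; -0.0299 0.2970 -0.0089; 0.0115 -0.0089 0.2409]
step 3: x^-=[-0.6786, 1.3956, 0.1267]  P^-=[0.2033 -0.0230 0.0619; -0.0230 0.5191 -0.0470; 0.0619 -0.0470 0.5282]  S=[0.6457 -0.0510 0.1189; -0.0510 1.0734 0.0130; 0.1189 0.0130 0.9630]  K=[0.3130 -0.0039 0.0350; 0.0595 0.4901 0.0112; 0.0481 -0.0993 0.5409]  nu=[3.0668, 1.9923, 2.4686]  x^+=[0.3601, 2.5820, 1.4116]  P^+=[0.1362 -0.0265 0.0117; -0.0265 0.2616 -0.0089; 0.0117 -0.0089 0.2291]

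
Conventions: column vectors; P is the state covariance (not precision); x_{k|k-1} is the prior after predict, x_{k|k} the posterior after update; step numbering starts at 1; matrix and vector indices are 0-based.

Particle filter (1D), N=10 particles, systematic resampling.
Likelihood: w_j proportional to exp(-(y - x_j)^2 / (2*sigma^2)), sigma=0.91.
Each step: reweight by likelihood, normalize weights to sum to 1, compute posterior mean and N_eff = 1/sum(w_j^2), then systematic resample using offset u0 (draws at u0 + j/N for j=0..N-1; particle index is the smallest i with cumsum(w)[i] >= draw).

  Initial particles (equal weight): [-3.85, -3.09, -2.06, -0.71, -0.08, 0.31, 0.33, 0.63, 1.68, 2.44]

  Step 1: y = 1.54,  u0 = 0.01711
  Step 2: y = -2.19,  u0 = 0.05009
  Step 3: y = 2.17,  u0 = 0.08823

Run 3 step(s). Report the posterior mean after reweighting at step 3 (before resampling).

step 1: w=[0.0000, 0.0000, 0.0001, 0.0144, 0.0626, 0.1225, 0.1262, 0.1852, 0.3018, 0.1873]  mean=1.1447  Neff=5.1154  idx=[4, 5, 6, 6, 7, 8, 8, 8, 9, 9]
step 2: w=[0.4763, 0.1609, 0.1514, 0.1514, 0.0575, 0.0008, 0.0008, 0.0008, 0.0000, 0.0000]  mean=0.1522  Neff=3.3125  idx=[0, 0, 0, 0, 0, 1, 2, 2, 3, 4]
step 3: w=[0.0477, 0.0477, 0.0477, 0.0477, 0.0477, 0.1255, 0.1313, 0.1313, 0.1313, 0.2422]  mean=0.3024  Neff=7.2741  idx=[1, 3, 5, 6, 6, 7, 8, 9, 9, 9]

post_mean = 0.3024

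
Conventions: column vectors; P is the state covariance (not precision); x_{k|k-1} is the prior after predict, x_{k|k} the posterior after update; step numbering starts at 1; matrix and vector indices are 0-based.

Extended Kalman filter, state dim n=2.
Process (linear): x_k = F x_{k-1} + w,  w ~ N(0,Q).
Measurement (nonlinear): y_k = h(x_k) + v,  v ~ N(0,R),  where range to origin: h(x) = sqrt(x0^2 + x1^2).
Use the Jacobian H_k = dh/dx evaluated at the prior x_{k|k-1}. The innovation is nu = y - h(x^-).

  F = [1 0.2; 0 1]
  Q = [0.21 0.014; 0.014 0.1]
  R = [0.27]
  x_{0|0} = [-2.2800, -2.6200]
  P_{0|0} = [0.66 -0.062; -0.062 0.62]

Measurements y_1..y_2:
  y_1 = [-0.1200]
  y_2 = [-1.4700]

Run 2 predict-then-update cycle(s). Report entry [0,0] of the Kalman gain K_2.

K[0,0] = -0.3545

step 1: x^-=[-2.8040, -2.6200]  P^-=[0.8700 0.0760; 0.0760 0.7200]  H_jac=[-0.7307 -0.6827]  S=[1.1459]  K=[-0.6000; -0.4774]  nu=[-3.9576]  x^+=[-0.4294, -0.7305]  P^+=[0.4574 -0.2523; -0.2523 0.4588]
step 2: x^-=[-0.5755, -0.7305]  P^-=[0.5849 -0.1465; -0.1465 0.5588]  H_jac=[-0.6188 -0.7855]  S=[0.6963]  K=[-0.3545; -0.5002]  nu=[-2.4000]  x^+=[0.2753, 0.4699]  P^+=[0.4974 -0.2700; -0.2700 0.3846]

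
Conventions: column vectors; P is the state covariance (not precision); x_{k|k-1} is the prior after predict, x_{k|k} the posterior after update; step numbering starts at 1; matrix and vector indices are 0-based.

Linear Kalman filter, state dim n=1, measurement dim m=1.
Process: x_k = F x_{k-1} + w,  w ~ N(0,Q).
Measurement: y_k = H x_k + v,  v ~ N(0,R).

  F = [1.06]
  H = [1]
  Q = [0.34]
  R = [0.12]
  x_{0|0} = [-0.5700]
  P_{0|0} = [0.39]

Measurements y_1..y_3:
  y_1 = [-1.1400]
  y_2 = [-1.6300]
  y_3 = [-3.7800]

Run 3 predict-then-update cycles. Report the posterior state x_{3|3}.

step 1: x^-=[-0.6042]  P^-=[0.7782]  S=[0.8982]  K=[0.8664]  nu=[-0.5358]  x^+=[-1.0684]  P^+=[0.1040]
step 2: x^-=[-1.1325]  P^-=[0.4568]  S=[0.5768]  K=[0.7920]  nu=[-0.4975]  x^+=[-1.5265]  P^+=[0.0950]
step 3: x^-=[-1.6181]  P^-=[0.4468]  S=[0.5668]  K=[0.7883]  nu=[-2.1619]  x^+=[-3.3223]  P^+=[0.0946]

x_post = [-3.3223]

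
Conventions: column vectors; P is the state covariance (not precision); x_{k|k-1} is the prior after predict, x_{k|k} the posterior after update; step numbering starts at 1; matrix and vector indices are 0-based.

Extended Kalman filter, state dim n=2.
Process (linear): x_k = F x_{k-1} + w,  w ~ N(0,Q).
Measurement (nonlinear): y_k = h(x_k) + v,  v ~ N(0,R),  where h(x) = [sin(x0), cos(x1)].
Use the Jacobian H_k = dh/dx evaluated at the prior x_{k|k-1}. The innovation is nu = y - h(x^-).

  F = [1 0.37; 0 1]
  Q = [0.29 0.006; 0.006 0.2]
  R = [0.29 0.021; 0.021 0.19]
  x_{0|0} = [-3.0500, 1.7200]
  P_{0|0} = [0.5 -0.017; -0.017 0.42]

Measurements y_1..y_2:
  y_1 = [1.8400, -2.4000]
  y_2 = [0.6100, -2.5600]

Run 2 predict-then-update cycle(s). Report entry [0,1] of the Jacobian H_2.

H_jac[0,1] = 0.0000

step 1: x^-=[-2.4136, 1.7200]  P^-=[0.8349 0.1444; 0.1444 0.6200]  H_jac=[-0.7465 0.0000; 0.0000 -0.9889]  S=[0.7553 0.1276; 0.1276 0.7963]  K=[-0.8170 -0.0484; -0.0130 -0.7679]  nu=[2.5054, -2.2513]  x^+=[-4.3516, 3.4162]  P^+=[0.3188 0.0267; 0.0267 0.1478]
step 2: x^-=[-3.0877, 3.4162]  P^-=[0.6487 0.0873; 0.0873 0.3478]  H_jac=[-0.9985 0.0000; 0.0000 0.2711]  S=[0.9368 -0.0026; -0.0026 0.2156]  K=[-0.6912 0.1014; -0.0919 0.4363]  nu=[0.6639, -1.5975]  x^+=[-3.7085, 2.6581]  P^+=[0.1986 0.0175; 0.0175 0.2986]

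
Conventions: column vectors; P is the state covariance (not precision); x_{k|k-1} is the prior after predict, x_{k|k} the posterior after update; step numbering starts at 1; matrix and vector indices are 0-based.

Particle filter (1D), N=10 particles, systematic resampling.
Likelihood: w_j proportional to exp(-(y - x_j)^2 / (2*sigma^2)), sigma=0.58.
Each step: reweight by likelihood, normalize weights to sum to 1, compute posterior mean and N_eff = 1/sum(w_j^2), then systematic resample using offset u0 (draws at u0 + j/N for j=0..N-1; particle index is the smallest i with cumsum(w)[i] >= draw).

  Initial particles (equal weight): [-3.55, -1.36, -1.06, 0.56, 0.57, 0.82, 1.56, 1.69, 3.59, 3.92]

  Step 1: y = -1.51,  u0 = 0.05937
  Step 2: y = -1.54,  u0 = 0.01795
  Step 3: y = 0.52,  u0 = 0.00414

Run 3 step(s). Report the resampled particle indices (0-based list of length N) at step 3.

step 1: w=[0.0012, 0.5646, 0.4321, 0.0010, 0.0009, 0.0002, 0.0000, 0.0000, 0.0000, 0.0000]  mean=-1.2289  Neff=1.9784  idx=[1, 1, 1, 1, 1, 1, 2, 2, 2, 2]
step 2: w=[0.1114, 0.1114, 0.1114, 0.1114, 0.1114, 0.1114, 0.0830, 0.0830, 0.0830, 0.0830]  mean=-1.2604  Neff=9.8102  idx=[0, 1, 1, 2, 3, 4, 5, 6, 7, 9]
step 3: w=[0.0475, 0.0475, 0.0475, 0.0475, 0.0475, 0.0475, 0.0475, 0.2224, 0.2224, 0.2224]  mean=-1.1598  Neff=6.0900  idx=[0, 2, 4, 6, 7, 7, 8, 8, 9, 9]

resampled_idx = [0, 2, 4, 6, 7, 7, 8, 8, 9, 9]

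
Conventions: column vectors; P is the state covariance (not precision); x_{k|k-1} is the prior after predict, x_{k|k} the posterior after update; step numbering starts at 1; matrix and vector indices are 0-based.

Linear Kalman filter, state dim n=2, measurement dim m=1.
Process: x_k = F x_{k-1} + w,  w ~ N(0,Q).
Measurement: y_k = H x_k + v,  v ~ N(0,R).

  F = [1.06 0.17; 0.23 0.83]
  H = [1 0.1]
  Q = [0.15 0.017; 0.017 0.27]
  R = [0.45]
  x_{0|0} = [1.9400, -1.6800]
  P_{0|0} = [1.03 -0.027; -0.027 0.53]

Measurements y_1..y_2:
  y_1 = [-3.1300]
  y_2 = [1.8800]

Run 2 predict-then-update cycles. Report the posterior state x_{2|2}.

step 1: x^-=[1.7708, -0.9482]  P^-=[1.3129 0.3181; 0.3181 0.6793]  S=[1.8333]  K=[0.7335; 0.2106]  nu=[-4.8060]  x^+=[-1.7543, -1.9601]  P^+=[0.3266 0.0349; 0.0349 0.5980]
step 2: x^-=[-2.1928, -2.0304]  P^-=[0.5468 0.2131; 0.2131 0.7126]  S=[1.0466]  K=[0.5429; 0.2717]  nu=[4.2758]  x^+=[0.1283, -0.8686]  P^+=[0.2384 0.0587; 0.0587 0.6353]

x_post = [0.1283, -0.8686]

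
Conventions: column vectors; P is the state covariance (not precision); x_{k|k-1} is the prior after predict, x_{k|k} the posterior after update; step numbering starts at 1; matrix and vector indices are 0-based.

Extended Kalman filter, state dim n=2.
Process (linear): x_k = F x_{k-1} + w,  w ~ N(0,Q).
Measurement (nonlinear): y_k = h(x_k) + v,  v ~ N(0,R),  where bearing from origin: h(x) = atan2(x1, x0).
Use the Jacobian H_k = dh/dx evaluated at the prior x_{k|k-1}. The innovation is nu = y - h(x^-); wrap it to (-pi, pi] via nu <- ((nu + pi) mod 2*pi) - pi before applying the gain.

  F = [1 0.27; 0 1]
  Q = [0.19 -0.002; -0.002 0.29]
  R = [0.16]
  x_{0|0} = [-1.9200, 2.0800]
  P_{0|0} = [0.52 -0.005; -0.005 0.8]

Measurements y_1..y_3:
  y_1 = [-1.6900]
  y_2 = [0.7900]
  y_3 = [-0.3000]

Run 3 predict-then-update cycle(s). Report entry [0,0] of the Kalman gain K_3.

step 1: x^-=[-1.3584, 2.0800]  P^-=[0.7656 0.2090; 0.2090 1.0900]  H_jac=[-0.3370 -0.2201]  S=[0.3308]  K=[-0.9192; -0.9382]  nu=[2.4439]  x^+=[-3.6047, -0.2129]  P^+=[0.4862 -0.0763; -0.0763 0.7988]
step 2: x^-=[-3.6622, -0.2129]  P^-=[0.6932 0.1374; 0.1374 1.0888]  H_jac=[0.0158 -0.2721]  S=[0.2396]  K=[-0.1103; -1.2275]  nu=[-2.4097]  x^+=[-3.3964, 2.7449]  P^+=[0.6903 0.1050; 0.1050 0.7278]
step 3: x^-=[-2.6553, 2.7449]  P^-=[0.9900 0.2995; 0.2995 1.0178]  H_jac=[-0.1882 -0.1821]  S=[0.2493]  K=[-0.9660; -0.9692]  nu=[-2.6396]  x^+=[-0.1054, 5.3033]  P^+=[0.7574 0.0660; 0.0660 0.7835]

K[0,0] = -0.9660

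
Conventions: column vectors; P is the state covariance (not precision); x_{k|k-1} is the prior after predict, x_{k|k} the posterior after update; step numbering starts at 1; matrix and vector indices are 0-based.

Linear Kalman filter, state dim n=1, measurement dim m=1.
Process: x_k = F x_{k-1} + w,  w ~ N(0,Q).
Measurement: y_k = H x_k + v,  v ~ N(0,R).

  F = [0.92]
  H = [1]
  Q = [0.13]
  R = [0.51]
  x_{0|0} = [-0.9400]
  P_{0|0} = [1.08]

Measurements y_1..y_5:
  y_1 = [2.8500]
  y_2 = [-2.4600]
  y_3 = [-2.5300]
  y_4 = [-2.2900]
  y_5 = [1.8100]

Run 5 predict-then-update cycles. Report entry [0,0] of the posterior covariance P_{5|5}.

step 1: x^-=[-0.8648]  P^-=[1.0441]  S=[1.5541]  K=[0.6718]  nu=[3.7148]  x^+=[1.6309]  P^+=[0.3426]
step 2: x^-=[1.5005]  P^-=[0.4200]  S=[0.9300]  K=[0.4516]  nu=[-3.9605]  x^+=[-0.2881]  P^+=[0.2303]
step 3: x^-=[-0.2651]  P^-=[0.3249]  S=[0.8349]  K=[0.3892]  nu=[-2.2649]  x^+=[-1.1466]  P^+=[0.1985]
step 4: x^-=[-1.0548]  P^-=[0.2980]  S=[0.8080]  K=[0.3688]  nu=[-1.2352]  x^+=[-1.5104]  P^+=[0.1881]
step 5: x^-=[-1.3895]  P^-=[0.2892]  S=[0.7992]  K=[0.3619]  nu=[3.1995]  x^+=[-0.2317]  P^+=[0.1846]

P_post[0,0] = 0.1846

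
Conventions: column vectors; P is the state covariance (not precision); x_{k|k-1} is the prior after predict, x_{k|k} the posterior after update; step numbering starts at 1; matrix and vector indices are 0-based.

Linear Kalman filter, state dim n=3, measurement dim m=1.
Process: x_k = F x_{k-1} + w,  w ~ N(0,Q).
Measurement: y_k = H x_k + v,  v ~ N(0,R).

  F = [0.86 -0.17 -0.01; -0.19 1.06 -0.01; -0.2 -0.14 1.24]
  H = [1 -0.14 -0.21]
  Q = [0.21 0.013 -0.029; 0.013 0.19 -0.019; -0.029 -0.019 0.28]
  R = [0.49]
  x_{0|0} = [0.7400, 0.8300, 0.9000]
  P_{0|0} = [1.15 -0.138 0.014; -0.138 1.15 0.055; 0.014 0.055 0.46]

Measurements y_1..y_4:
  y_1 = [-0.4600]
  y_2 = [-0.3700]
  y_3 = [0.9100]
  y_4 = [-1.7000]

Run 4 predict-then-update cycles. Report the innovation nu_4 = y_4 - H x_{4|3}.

innov = [-1.7696]

step 1: x^-=[0.4863, 0.7302, 0.8518]  P^-=[1.1341 -0.5129 -0.1898; -0.5129 1.5782 -0.0570; -0.1898 -0.0570 1.0221]  S=[1.9201]  K=[0.6488; -0.3760; -0.2065]  nu=[-0.6652]  x^+=[0.0547, 0.9803, 0.9891]  P^+=[0.3258 -0.0445 0.0674; -0.0445 1.3068 -0.2060; 0.0674 -0.2060 0.9402]
step 2: x^-=[-0.1295, 1.0188, 1.0783]  P^-=[0.5000 -0.3163 0.0534; -0.3163 1.6927 -0.4908; 0.0534 -0.4908 1.7999]  S=[1.1398]  K=[0.4677; -0.3950; -0.2245]  nu=[0.1286]  x^+=[-0.0694, 0.9680, 1.0495]  P^+=[0.2507 -0.1057 0.1731; -0.1057 1.5149 -0.5918; 0.1731 -0.5918 1.7425]
step 3: x^-=[-0.2347, 1.0288, 1.1797]  P^-=[0.4653 -0.3965 0.2603; -0.3965 1.9571 -1.0554; 0.2603 -1.0554 3.1127]  S=[1.0706]  K=[0.4354; -0.4192; -0.2294]  nu=[1.5365]  x^+=[0.4343, 0.3846, 0.8272]  P^+=[0.2623 -0.2010 0.3673; -0.2010 1.7690 -1.1584; 0.3673 -1.1584 3.0564]
step 4: x^-=[0.2998, 0.3169, 0.8851]  P^-=[0.5040 -0.5302 0.5824; -0.5302 2.2943 -1.8822; 0.5824 -1.8822 5.2334]  S=[1.0629]  K=[0.4289; -0.4292; -0.2381]  nu=[-1.7696]  x^+=[-0.4592, 1.0764, 1.3065]  P^+=[0.3084 -0.3346 0.6910; -0.3346 2.0985 -1.9908; 0.6910 -1.9908 5.1731]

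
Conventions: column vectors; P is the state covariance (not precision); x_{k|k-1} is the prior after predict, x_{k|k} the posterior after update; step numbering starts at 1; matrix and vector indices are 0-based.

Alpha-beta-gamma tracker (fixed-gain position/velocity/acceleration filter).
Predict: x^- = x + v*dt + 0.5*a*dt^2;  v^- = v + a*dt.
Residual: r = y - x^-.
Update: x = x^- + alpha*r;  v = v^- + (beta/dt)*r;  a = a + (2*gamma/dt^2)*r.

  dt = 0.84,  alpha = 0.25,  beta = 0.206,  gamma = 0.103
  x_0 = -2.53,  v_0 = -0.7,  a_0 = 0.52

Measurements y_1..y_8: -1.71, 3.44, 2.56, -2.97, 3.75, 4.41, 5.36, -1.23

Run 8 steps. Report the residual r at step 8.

resid = -5.5984

step 1: x_pred=-2.9345  r=1.2245  x^+=-2.6284  v^+=0.0371  a^+=0.8775
step 2: x_pred=-2.2877  r=5.7277  x^+=-0.8557  v^+=2.1788  a^+=2.5497
step 3: x_pred=1.8740  r=0.6860  x^+=2.0455  v^+=4.4888  a^+=2.7500
step 4: x_pred=6.7863  r=-9.7563  x^+=4.3472  v^+=4.4062  a^+=-0.0984
step 5: x_pred=8.0137  r=-4.2637  x^+=6.9478  v^+=3.2779  a^+=-1.3432
step 6: x_pred=9.2273  r=-4.8173  x^+=8.0230  v^+=0.9682  a^+=-2.7496
step 7: x_pred=7.8663  r=-2.5063  x^+=7.2397  v^+=-1.9561  a^+=-3.4813
step 8: x_pred=4.3684  r=-5.5984  x^+=2.9688  v^+=-6.2533  a^+=-5.1158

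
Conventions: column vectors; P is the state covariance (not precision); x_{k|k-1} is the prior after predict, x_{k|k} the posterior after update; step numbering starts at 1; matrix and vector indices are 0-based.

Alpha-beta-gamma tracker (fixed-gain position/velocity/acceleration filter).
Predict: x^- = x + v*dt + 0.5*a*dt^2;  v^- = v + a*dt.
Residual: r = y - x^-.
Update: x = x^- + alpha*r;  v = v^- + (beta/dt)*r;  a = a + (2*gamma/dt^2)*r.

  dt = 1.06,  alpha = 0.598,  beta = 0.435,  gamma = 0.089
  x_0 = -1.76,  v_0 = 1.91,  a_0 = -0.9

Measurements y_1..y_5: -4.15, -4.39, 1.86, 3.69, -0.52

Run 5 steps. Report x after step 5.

step 1: x_pred=-0.2410  r=-3.9090  x^+=-2.5786  v^+=-0.6482  a^+=-1.5193
step 2: x_pred=-4.1192  r=-0.2708  x^+=-4.2811  v^+=-2.3697  a^+=-1.5622
step 3: x_pred=-7.6706  r=9.5306  x^+=-1.9713  v^+=-0.1145  a^+=-0.0523
step 4: x_pred=-2.1220  r=5.8120  x^+=1.3536  v^+=2.2152  a^+=0.8684
step 5: x_pred=4.1896  r=-4.7096  x^+=1.3732  v^+=1.2030  a^+=0.1223

x_post = 1.3732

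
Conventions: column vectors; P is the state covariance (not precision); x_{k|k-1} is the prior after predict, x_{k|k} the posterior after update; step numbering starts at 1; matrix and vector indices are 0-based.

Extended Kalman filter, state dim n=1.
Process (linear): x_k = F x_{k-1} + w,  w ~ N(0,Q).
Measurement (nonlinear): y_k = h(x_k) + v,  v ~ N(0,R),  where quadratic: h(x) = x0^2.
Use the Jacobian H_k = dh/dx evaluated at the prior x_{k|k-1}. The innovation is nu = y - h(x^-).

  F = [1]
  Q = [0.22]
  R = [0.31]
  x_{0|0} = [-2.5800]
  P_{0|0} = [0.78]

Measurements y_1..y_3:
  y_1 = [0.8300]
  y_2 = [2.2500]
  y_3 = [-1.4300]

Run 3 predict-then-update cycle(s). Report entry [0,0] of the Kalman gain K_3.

K[0,0] = -0.2938

step 1: x^-=[-2.5800]  P^-=[1.0000]  H_jac=[-5.1600]  S=[26.9356]  K=[-0.1916]  nu=[-5.8264]  x^+=[-1.4638]  P^+=[0.0115]
step 2: x^-=[-1.4638]  P^-=[0.2315]  H_jac=[-2.9277]  S=[2.2944]  K=[-0.2954]  nu=[0.1071]  x^+=[-1.4955]  P^+=[0.0313]
step 3: x^-=[-1.4955]  P^-=[0.2513]  H_jac=[-2.9910]  S=[2.5580]  K=[-0.2938]  nu=[-3.6665]  x^+=[-0.4182]  P^+=[0.0305]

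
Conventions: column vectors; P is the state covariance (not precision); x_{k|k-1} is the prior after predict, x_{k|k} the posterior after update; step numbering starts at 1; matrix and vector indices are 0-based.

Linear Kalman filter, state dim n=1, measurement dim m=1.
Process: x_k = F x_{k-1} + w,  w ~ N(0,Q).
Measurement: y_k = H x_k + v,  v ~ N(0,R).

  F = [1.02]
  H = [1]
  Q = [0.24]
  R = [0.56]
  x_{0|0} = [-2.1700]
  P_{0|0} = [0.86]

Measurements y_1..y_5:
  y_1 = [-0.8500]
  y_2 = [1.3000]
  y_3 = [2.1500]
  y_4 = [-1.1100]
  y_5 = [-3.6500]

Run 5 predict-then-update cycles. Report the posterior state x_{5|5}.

step 1: x^-=[-2.2134]  P^-=[1.1347]  S=[1.6947]  K=[0.6696]  nu=[1.3634]  x^+=[-1.3005]  P^+=[0.3750]
step 2: x^-=[-1.3265]  P^-=[0.6301]  S=[1.1901]  K=[0.5295]  nu=[2.6265]  x^+=[0.0641]  P^+=[0.2965]
step 3: x^-=[0.0654]  P^-=[0.5485]  S=[1.1085]  K=[0.4948]  nu=[2.0846]  x^+=[1.0969]  P^+=[0.2771]
step 4: x^-=[1.1188]  P^-=[0.5283]  S=[1.0883]  K=[0.4854]  nu=[-2.2288]  x^+=[0.0369]  P^+=[0.2718]
step 5: x^-=[0.0376]  P^-=[0.5228]  S=[1.0828]  K=[0.4828]  nu=[-3.6876]  x^+=[-1.7429]  P^+=[0.2704]

x_post = [-1.7429]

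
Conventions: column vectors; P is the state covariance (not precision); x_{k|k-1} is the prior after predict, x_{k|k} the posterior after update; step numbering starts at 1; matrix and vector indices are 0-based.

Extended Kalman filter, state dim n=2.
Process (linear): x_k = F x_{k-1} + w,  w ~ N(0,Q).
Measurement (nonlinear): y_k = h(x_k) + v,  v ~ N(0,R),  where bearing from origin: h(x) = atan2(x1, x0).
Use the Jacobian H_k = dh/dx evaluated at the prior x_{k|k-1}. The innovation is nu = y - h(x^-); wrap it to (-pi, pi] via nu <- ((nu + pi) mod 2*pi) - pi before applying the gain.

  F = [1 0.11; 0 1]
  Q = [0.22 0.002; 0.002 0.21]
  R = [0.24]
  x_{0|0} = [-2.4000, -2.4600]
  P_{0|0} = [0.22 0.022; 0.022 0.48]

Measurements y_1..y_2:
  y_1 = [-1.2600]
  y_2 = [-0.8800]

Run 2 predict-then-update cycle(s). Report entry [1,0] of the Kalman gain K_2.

step 1: x^-=[-2.6706, -2.4600]  P^-=[0.4506 0.0768; 0.0768 0.6900]  H_jac=[0.1866 -0.2026]  S=[0.2782]  K=[0.2463; -0.4509]  nu=[1.1372]  x^+=[-2.3905, -2.9728]  P^+=[0.4338 0.1077; 0.1077 0.6334]
step 2: x^-=[-2.7175, -2.9728]  P^-=[0.6851 0.1794; 0.1794 0.8434]  H_jac=[0.1833 -0.1675]  S=[0.2757]  K=[0.3465; -0.3933]  nu=[1.4314]  x^+=[-2.2216, -3.5357]  P^+=[0.6520 0.2169; 0.2169 0.8008]

K[1,0] = -0.3933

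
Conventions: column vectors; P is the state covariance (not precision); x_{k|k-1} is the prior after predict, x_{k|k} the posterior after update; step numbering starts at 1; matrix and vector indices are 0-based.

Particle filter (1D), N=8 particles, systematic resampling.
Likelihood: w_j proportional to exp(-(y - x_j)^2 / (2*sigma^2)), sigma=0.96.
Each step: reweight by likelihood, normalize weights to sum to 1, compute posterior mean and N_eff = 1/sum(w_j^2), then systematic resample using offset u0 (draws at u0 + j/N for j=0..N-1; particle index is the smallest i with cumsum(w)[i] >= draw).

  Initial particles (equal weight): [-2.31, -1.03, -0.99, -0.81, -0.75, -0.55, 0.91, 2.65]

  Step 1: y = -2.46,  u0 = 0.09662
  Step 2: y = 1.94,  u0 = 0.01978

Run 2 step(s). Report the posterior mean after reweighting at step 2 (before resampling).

step 1: w=[0.4489, 0.1499, 0.1407, 0.1038, 0.0930, 0.0628, 0.0010, 0.0000]  mean=-1.5181  Neff=3.7432  idx=[0, 0, 0, 1, 1, 2, 4, 5]
step 2: w=[0.0007, 0.0007, 0.0007, 0.1035, 0.1035, 0.1176, 0.2445, 0.4289]  mean=-0.7536  Neff=3.5846  idx=[3, 4, 5, 6, 6, 7, 7, 7]

post_mean = -0.7536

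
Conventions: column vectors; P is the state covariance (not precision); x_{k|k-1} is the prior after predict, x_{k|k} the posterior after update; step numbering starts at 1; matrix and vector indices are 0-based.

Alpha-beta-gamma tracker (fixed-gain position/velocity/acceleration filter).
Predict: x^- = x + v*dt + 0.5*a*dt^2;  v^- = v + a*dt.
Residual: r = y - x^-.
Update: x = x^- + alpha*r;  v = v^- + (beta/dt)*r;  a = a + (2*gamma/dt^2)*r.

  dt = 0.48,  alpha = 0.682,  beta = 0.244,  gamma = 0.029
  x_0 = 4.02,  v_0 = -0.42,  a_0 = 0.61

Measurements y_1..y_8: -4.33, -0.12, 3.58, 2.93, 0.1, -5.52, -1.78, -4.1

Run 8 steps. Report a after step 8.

step 1: x_pred=3.8887  r=-8.2187  x^+=-1.7165  v^+=-4.3050  a^+=-1.4589
step 2: x_pred=-3.9509  r=3.8309  x^+=-1.3382  v^+=-3.0579  a^+=-0.4945
step 3: x_pred=-2.8630  r=6.4430  x^+=1.5311  v^+=-0.0201  a^+=1.1274
step 4: x_pred=1.6513  r=1.2787  x^+=2.5234  v^+=1.1710  a^+=1.4493
step 5: x_pred=3.2524  r=-3.1524  x^+=1.1025  v^+=0.2642  a^+=0.6557
step 6: x_pred=1.3048  r=-6.8248  x^+=-3.3497  v^+=-2.8904  a^+=-1.0624
step 7: x_pred=-4.8595  r=3.0795  x^+=-2.7593  v^+=-1.8349  a^+=-0.2872
step 8: x_pred=-3.6731  r=-0.4269  x^+=-3.9642  v^+=-2.1897  a^+=-0.3946

a_post = -0.3946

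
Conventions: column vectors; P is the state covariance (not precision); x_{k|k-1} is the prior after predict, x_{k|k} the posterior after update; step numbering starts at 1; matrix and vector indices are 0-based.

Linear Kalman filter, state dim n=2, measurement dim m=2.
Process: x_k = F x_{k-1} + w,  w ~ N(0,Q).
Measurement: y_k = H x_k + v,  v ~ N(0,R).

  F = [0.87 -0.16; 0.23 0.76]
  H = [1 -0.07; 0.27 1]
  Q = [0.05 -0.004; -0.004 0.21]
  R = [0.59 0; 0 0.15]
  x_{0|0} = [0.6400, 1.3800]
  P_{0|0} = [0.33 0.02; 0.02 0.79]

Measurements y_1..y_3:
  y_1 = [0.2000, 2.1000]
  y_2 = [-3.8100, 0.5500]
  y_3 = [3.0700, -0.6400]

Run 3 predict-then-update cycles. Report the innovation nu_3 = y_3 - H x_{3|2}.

step 1: x^-=[0.3360, 1.1960]  P^-=[0.3144 -0.0215; -0.0215 0.6908]  S=[0.9108 0.0154; 0.0154 0.8520]  K=[0.3457 0.0681; -0.0904 0.8055]  nu=[-0.0523, 0.8133]  x^+=[0.3733, 1.8558]  P^+=[0.2009 -0.0440; -0.0440 0.1327]
step 2: x^-=[0.0278, 1.4963]  P^-=[0.2177 -0.0074; -0.0074 0.2819]  S=[0.8101 0.0318; 0.0318 0.4438]  K=[0.2656 0.0967; -0.0584 0.6349]  nu=[-3.7331, -0.9538]  x^+=[-1.0559, 1.1088]  P^+=[0.1548 -0.0273; -0.0273 0.1026]
step 3: x^-=[-1.0960, 0.5998]  P^-=[0.1774 -0.0025; -0.0025 0.2679]  S=[0.7690 0.0266; 0.0266 0.4295]  K=[0.2277 0.0915; -0.0494 0.6253]  nu=[4.2080, -0.9439]  x^+=[-0.2241, -0.1981]  P^+=[0.1328 -0.0221; -0.0221 0.0998]

innov = [4.2080, -0.9439]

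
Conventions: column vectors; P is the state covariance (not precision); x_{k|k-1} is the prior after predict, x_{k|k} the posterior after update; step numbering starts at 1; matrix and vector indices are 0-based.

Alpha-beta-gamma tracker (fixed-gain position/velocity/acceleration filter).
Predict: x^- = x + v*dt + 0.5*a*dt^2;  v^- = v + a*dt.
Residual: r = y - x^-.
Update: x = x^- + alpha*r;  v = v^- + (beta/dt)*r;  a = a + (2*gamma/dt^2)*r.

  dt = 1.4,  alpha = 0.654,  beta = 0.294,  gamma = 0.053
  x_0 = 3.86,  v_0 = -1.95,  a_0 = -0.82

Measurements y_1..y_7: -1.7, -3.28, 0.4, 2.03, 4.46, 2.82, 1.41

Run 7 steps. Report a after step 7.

a_post = 0.3918

step 1: x_pred=0.3264  r=-2.0264  x^+=-0.9989  v^+=-3.5235  a^+=-0.9296
step 2: x_pred=-6.8428  r=3.5628  x^+=-4.5127  v^+=-4.0768  a^+=-0.7369
step 3: x_pred=-10.9424  r=11.3424  x^+=-3.5245  v^+=-2.7265  a^+=-0.1235
step 4: x_pred=-7.4627  r=9.4927  x^+=-1.2545  v^+=-0.9060  a^+=0.3899
step 5: x_pred=-2.1407  r=6.6007  x^+=2.1761  v^+=1.0260  a^+=0.7469
step 6: x_pred=4.3445  r=-1.5245  x^+=3.3475  v^+=1.7515  a^+=0.6644
step 7: x_pred=6.4507  r=-5.0407  x^+=3.1541  v^+=1.6231  a^+=0.3918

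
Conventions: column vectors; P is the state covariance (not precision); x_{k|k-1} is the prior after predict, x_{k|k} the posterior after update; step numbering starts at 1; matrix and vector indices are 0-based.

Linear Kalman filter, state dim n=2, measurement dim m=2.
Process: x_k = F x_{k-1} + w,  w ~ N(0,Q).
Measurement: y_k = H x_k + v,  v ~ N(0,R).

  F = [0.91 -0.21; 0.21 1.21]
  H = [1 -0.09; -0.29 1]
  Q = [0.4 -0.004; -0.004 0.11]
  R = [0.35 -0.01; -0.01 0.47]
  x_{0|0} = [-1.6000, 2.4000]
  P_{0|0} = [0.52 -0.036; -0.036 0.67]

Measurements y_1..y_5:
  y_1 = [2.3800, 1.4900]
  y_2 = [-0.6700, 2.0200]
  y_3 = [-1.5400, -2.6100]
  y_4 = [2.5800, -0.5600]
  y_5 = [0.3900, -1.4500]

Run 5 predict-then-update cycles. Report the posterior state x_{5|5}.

step 1: x^-=[-1.9600, 2.5680]  P^-=[0.8739 -0.1129; -0.1129 1.0956]  S=[1.2531 -0.4779; -0.4779 1.7046]  K=[0.6982 -0.0192; 0.0937 0.6882]  nu=[4.5711, -1.6464]  x^+=[1.2631, 1.8631]  P^+=[0.2496 0.0564; 0.0564 0.3389]
step 2: x^-=[0.7582, 2.5196]  P^-=[0.6001 0.0172; 0.0172 0.6458]  S=[0.9522 -0.2245; -0.2245 1.1563]  K=[0.6252 -0.0142; 0.0919 0.5720]  nu=[-1.2014, -0.2797]  x^+=[0.0110, 2.2492]  P^+=[0.2236 0.0519; 0.0519 0.2830]
step 3: x^-=[-0.4623, 2.7238]  P^-=[0.5778 0.0217; 0.0217 0.5606]  S=[0.9285 -0.2058; -0.2058 1.0666]  K=[0.6163 -0.0179; 0.0880 0.5366]  nu=[-0.8325, -5.4679]  x^+=[-0.8777, -0.2838]  P^+=[0.2203 0.0493; 0.0493 0.2657]
step 4: x^-=[-0.7391, -0.5277]  P^-=[0.5753 0.0227; 0.0227 0.5337]  S=[0.9255 -0.2015; -0.2015 1.0389]  K=[0.6152 -0.0194; 0.0868 0.5242]  nu=[3.2716, -0.2467]  x^+=[1.2783, -0.3729]  P^+=[0.2199 0.0485; 0.0485 0.2596]
step 5: x^-=[1.2415, -0.1828]  P^-=[0.5750 0.0233; 0.0233 0.5244]  S=[0.9250 -0.2000; -0.2000 1.0292]  K=[0.6150 -0.0198; 0.0866 0.5198]  nu=[-0.8680, -0.9072]  x^+=[0.7257, -0.7295]  P^+=[0.2198 0.0483; 0.0483 0.2574]

x_post = [0.7257, -0.7295]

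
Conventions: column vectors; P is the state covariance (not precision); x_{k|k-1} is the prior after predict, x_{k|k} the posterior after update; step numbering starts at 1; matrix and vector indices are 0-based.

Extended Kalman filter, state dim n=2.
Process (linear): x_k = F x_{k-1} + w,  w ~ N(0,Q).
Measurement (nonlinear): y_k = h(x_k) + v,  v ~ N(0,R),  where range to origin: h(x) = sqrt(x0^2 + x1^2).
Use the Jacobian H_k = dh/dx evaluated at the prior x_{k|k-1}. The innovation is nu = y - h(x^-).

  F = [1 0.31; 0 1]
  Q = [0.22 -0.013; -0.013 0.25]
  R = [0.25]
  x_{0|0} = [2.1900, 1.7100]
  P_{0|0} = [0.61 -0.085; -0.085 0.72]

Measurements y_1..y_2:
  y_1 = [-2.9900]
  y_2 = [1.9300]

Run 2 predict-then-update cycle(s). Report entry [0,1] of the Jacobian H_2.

step 1: x^-=[2.7201, 1.7100]  P^-=[0.8465 0.1252; 0.1252 0.9700]  H_jac=[0.8466 0.5322]  S=[1.2443]  K=[0.6295; 0.5001]  nu=[-6.2029]  x^+=[-1.1846, -1.3920]  P^+=[0.3534 -0.2665; -0.2665 0.6588]
step 2: x^-=[-1.6161, -1.3920]  P^-=[0.4715 -0.0753; -0.0753 0.9088]  H_jac=[-0.7577 -0.6526]  S=[0.8333]  K=[-0.3698; -0.6433]  nu=[-0.2029]  x^+=[-1.5411, -1.2614]  P^+=[0.3576 -0.2735; -0.2735 0.5640]

H_jac[0,1] = -0.6526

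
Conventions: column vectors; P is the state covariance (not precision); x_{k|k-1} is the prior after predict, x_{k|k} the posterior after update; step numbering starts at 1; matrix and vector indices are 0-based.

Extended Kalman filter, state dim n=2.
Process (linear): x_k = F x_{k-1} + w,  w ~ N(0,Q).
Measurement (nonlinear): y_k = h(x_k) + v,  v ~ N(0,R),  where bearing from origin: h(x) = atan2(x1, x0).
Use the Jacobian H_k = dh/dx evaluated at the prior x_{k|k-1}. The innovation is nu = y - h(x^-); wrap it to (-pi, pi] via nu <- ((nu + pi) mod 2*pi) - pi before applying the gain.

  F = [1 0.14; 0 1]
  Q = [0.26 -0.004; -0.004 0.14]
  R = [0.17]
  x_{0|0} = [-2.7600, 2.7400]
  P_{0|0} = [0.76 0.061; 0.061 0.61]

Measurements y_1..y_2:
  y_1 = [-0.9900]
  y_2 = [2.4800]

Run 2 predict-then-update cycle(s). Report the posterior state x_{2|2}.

step 1: x^-=[-2.3764, 2.7400]  P^-=[1.0490 0.1424; 0.1424 0.7500]  H_jac=[-0.2083 -0.1806]  S=[0.2507]  K=[-0.9742; -0.6587]  nu=[3.0079]  x^+=[-5.3066, 0.7586]  P^+=[0.8111 -0.0185; -0.0185 0.6412]
step 2: x^-=[-5.2004, 0.7586]  P^-=[1.0785 0.0673; 0.0673 0.7812]  H_jac=[-0.0275 -0.1883]  S=[0.1992]  K=[-0.2123; -0.7477]  nu=[-0.5167]  x^+=[-5.0907, 1.1449]  P^+=[1.0695 0.0357; 0.0357 0.6699]

x_post = [-5.0907, 1.1449]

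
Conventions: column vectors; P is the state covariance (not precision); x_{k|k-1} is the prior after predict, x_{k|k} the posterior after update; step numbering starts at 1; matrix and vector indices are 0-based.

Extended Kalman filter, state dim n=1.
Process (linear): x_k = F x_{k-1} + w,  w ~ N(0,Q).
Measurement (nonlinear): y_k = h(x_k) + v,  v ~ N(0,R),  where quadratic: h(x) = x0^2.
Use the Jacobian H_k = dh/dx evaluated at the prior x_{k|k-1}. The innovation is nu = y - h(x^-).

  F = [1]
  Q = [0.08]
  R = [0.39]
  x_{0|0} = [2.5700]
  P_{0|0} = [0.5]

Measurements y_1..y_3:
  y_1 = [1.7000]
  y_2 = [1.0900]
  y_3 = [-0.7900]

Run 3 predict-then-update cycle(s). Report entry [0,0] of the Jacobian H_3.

step 1: x^-=[2.5700]  P^-=[0.5800]  H_jac=[5.1400]  S=[15.7134]  K=[0.1897]  nu=[-4.9049]  x^+=[1.6394]  P^+=[0.0144]
step 2: x^-=[1.6394]  P^-=[0.0944]  H_jac=[3.2788]  S=[1.4048]  K=[0.2203]  nu=[-1.5977]  x^+=[1.2874]  P^+=[0.0262]
step 3: x^-=[1.2874]  P^-=[0.1062]  H_jac=[2.5748]  S=[1.0941]  K=[0.2499]  nu=[-2.4475]  x^+=[0.6757]  P^+=[0.0379]

H_jac[0,0] = 2.5748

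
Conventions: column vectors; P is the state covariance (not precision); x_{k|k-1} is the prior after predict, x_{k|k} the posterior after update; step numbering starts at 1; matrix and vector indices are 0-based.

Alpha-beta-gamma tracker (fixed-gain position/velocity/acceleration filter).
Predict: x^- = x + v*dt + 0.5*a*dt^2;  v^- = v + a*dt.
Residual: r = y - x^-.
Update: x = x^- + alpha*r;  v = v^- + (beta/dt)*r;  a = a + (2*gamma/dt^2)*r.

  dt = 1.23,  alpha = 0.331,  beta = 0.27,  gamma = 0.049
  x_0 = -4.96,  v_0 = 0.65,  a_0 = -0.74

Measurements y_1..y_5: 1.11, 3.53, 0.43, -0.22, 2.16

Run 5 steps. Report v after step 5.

v_post = 0.0157

step 1: x_pred=-4.7203  r=5.8303  x^+=-2.7905  v^+=1.0196  a^+=-0.3623
step 2: x_pred=-1.8104  r=5.3404  x^+=-0.0427  v^+=1.7462  a^+=-0.0164
step 3: x_pred=2.0927  r=-1.6627  x^+=1.5424  v^+=1.3611  a^+=-0.1241
step 4: x_pred=3.1226  r=-3.3426  x^+=2.0162  v^+=0.4747  a^+=-0.3406
step 5: x_pred=2.3424  r=-0.1824  x^+=2.2820  v^+=0.0157  a^+=-0.3524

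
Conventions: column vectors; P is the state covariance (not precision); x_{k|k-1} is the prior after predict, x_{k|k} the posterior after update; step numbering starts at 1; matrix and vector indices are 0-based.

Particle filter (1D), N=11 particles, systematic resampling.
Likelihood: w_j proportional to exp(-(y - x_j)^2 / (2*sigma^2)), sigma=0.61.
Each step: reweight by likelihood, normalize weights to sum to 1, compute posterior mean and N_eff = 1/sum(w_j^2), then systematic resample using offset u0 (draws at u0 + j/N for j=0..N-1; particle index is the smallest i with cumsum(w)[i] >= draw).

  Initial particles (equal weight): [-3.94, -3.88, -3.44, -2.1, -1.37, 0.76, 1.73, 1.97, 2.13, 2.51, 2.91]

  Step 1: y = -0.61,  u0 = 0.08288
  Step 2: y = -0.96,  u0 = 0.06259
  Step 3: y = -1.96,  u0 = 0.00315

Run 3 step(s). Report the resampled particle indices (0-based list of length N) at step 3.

resampled_idx = [0, 1, 2, 3, 4, 5, 6, 7, 8, 9, 10]

step 1: w=[0.0000, 0.0000, 0.0000, 0.0855, 0.7774, 0.1356, 0.0011, 0.0002, 0.0001, 0.0000, 0.0000]  mean=-1.1393  Neff=1.5871  idx=[3, 4, 4, 4, 4, 4, 4, 4, 4, 5, 5]
step 2: w=[0.0264, 0.1210, 0.1210, 0.1210, 0.1210, 0.1210, 0.1210, 0.1210, 0.1210, 0.0028, 0.0028]  mean=-1.3772  Neff=8.4883  idx=[1, 2, 2, 3, 4, 5, 5, 6, 7, 8, 8]
step 3: w=[0.0909, 0.0909, 0.0909, 0.0909, 0.0909, 0.0909, 0.0909, 0.0909, 0.0909, 0.0909, 0.0909]  mean=-1.3700  Neff=11.0000  idx=[0, 1, 2, 3, 4, 5, 6, 7, 8, 9, 10]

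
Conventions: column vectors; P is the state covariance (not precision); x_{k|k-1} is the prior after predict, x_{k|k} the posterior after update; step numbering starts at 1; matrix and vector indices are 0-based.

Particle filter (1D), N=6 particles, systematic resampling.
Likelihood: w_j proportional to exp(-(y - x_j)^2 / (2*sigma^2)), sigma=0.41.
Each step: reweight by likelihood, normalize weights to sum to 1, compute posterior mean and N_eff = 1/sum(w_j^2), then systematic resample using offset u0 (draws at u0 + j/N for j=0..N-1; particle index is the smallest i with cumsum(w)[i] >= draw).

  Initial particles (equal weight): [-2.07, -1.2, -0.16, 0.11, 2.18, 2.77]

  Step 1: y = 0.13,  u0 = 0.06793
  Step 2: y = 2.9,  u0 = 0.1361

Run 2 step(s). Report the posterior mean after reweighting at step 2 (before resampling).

step 1: w=[0.0000, 0.0029, 0.4368, 0.5603, 0.0000, 0.0000]  mean=-0.0117  Neff=1.9813  idx=[2, 2, 2, 3, 3, 3]
step 2: w=[0.0030, 0.0030, 0.0030, 0.3303, 0.3303, 0.3303]  mean=0.1076  Neff=3.0547  idx=[3, 3, 4, 4, 5, 5]

post_mean = 0.1076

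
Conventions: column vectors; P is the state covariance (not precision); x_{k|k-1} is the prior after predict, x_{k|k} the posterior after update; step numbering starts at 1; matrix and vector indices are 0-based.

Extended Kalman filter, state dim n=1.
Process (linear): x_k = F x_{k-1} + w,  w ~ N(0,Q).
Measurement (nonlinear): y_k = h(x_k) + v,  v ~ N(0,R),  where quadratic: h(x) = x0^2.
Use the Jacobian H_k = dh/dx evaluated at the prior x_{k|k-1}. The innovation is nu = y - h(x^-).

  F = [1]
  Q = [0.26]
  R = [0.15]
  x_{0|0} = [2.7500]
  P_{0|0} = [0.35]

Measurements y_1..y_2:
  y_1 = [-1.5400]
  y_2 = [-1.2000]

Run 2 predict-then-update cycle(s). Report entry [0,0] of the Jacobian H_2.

H_jac[0,0] = 2.2167

step 1: x^-=[2.7500]  P^-=[0.6100]  H_jac=[5.5000]  S=[18.6025]  K=[0.1804]  nu=[-9.1025]  x^+=[1.1083]  P^+=[0.0049]
step 2: x^-=[1.1083]  P^-=[0.2649]  H_jac=[2.2167]  S=[1.4517]  K=[0.4045]  nu=[-2.4284]  x^+=[0.1260]  P^+=[0.0274]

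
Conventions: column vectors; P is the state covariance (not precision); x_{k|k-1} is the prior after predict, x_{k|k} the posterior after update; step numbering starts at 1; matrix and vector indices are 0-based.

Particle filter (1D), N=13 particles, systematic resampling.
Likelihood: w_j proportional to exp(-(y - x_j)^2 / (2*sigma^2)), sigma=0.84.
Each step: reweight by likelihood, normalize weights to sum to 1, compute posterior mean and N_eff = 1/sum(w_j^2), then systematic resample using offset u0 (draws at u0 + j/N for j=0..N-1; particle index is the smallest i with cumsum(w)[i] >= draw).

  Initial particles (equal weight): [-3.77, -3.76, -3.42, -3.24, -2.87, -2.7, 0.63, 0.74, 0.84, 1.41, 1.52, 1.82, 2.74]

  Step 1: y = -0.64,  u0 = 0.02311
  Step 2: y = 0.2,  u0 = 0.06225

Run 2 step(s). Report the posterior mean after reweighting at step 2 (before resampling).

step 1: w=[0.0010, 0.0010, 0.0042, 0.0084, 0.0299, 0.0502, 0.3237, 0.2633, 0.2150, 0.0517, 0.0372, 0.0139, 0.0003]  mean=0.4642  Neff=4.3836  idx=[4, 6, 6, 6, 6, 6, 7, 7, 7, 8, 8, 8, 9]
step 2: w=[0.0001, 0.0931, 0.0931, 0.0931, 0.0931, 0.0931, 0.0863, 0.0863, 0.0863, 0.0794, 0.0794, 0.0794, 0.0376]  mean=0.7373  Neff=11.6347  idx=[1, 2, 3, 4, 4, 5, 6, 7, 8, 9, 10, 11, 12]

post_mean = 0.7373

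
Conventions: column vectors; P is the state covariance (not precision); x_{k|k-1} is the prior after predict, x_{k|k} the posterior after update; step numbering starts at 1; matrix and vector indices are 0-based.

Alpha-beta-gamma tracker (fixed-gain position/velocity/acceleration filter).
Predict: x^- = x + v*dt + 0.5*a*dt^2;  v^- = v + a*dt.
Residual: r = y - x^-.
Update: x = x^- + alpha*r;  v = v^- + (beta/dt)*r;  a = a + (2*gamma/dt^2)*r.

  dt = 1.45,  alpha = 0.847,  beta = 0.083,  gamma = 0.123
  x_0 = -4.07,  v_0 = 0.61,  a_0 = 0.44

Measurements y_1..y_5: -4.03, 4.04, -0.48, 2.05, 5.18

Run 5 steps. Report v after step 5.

v_post = 2.4721

step 1: x_pred=-2.7229  r=-1.3071  x^+=-3.8300  v^+=1.1732  a^+=0.2871
step 2: x_pred=-1.8271  r=5.8671  x^+=3.1423  v^+=1.9253  a^+=0.9735
step 3: x_pred=6.9574  r=-7.4374  x^+=0.6579  v^+=2.9112  a^+=0.1033
step 4: x_pred=4.9878  r=-2.9378  x^+=2.4995  v^+=2.8929  a^+=-0.2404
step 5: x_pred=6.4414  r=-1.2614  x^+=5.3730  v^+=2.4721  a^+=-0.3880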